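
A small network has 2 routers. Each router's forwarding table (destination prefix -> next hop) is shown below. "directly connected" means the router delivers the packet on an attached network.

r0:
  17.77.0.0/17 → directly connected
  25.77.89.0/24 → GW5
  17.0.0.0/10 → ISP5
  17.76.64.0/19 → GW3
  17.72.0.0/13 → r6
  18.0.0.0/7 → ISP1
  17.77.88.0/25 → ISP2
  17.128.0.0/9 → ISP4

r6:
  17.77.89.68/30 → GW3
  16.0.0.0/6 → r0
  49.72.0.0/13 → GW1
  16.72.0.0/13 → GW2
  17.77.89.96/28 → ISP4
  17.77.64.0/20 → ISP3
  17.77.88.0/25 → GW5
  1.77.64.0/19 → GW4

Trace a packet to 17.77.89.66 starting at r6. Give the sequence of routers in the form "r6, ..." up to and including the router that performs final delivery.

At r6: longest match for 17.77.89.66 is 16.0.0.0/6 -> r0
At r0: longest match for 17.77.89.66 is 17.77.0.0/17 -> directly connected

r6, r0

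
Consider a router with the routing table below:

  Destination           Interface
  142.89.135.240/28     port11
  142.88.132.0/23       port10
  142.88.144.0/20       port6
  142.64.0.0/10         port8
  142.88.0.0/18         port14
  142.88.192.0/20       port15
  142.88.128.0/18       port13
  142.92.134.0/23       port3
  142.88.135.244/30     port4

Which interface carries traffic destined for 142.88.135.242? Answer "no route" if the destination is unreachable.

Routes whose prefix contains 142.88.135.242:
  142.64.0.0/10 (142.64.0.0 - 142.127.255.255) -> port8
  142.88.128.0/18 (142.88.128.0 - 142.88.191.255) -> port13
More-specific entries that do NOT match:
  142.88.135.244/30 (142.88.135.244 - 142.88.135.247) does not contain 142.88.135.242
  142.89.135.240/28 (142.89.135.240 - 142.89.135.255) does not contain 142.88.135.242
  142.88.132.0/23 (142.88.132.0 - 142.88.133.255) does not contain 142.88.135.242
  142.92.134.0/23 (142.92.134.0 - 142.92.135.255) does not contain 142.88.135.242
  142.88.144.0/20 (142.88.144.0 - 142.88.159.255) does not contain 142.88.135.242
  142.88.192.0/20 (142.88.192.0 - 142.88.207.255) does not contain 142.88.135.242
Longest matching prefix is /18 -> interface port13.

port13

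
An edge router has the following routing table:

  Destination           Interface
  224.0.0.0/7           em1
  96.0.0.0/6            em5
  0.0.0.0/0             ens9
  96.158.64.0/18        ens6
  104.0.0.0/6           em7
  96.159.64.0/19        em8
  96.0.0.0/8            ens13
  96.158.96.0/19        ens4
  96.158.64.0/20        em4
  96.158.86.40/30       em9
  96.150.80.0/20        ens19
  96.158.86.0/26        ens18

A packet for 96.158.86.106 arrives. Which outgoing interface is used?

ens6

Routes whose prefix contains 96.158.86.106:
  0.0.0.0/0 (default, matches everything) -> ens9
  96.0.0.0/6 (96.0.0.0 - 99.255.255.255) -> em5
  96.0.0.0/8 (96.0.0.0 - 96.255.255.255) -> ens13
  96.158.64.0/18 (96.158.64.0 - 96.158.127.255) -> ens6
More-specific entries that do NOT match:
  96.158.86.40/30 (96.158.86.40 - 96.158.86.43) does not contain 96.158.86.106
  96.158.86.0/26 (96.158.86.0 - 96.158.86.63) does not contain 96.158.86.106
  96.158.64.0/20 (96.158.64.0 - 96.158.79.255) does not contain 96.158.86.106
  96.150.80.0/20 (96.150.80.0 - 96.150.95.255) does not contain 96.158.86.106
  96.159.64.0/19 (96.159.64.0 - 96.159.95.255) does not contain 96.158.86.106
  96.158.96.0/19 (96.158.96.0 - 96.158.127.255) does not contain 96.158.86.106
Longest matching prefix is /18 -> interface ens6.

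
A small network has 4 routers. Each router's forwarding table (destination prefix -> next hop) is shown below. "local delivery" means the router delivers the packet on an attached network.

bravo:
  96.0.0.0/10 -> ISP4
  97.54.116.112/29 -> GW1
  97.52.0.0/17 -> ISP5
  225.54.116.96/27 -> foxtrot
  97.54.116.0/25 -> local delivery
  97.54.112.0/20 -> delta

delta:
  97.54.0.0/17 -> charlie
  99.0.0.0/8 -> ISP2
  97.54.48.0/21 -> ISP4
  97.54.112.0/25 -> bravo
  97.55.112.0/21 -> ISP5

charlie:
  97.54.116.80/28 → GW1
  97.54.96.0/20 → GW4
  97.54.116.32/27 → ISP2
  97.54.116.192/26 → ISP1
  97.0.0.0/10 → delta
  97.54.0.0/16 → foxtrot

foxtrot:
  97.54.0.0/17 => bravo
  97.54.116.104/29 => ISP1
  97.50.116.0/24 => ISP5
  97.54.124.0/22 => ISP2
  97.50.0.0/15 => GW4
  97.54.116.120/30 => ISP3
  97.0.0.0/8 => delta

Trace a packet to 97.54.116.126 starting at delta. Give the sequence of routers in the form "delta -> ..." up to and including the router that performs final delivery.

At delta: longest match for 97.54.116.126 is 97.54.0.0/17 -> charlie
At charlie: longest match for 97.54.116.126 is 97.54.0.0/16 -> foxtrot
At foxtrot: longest match for 97.54.116.126 is 97.54.0.0/17 -> bravo
At bravo: longest match for 97.54.116.126 is 97.54.116.0/25 -> local delivery

delta -> charlie -> foxtrot -> bravo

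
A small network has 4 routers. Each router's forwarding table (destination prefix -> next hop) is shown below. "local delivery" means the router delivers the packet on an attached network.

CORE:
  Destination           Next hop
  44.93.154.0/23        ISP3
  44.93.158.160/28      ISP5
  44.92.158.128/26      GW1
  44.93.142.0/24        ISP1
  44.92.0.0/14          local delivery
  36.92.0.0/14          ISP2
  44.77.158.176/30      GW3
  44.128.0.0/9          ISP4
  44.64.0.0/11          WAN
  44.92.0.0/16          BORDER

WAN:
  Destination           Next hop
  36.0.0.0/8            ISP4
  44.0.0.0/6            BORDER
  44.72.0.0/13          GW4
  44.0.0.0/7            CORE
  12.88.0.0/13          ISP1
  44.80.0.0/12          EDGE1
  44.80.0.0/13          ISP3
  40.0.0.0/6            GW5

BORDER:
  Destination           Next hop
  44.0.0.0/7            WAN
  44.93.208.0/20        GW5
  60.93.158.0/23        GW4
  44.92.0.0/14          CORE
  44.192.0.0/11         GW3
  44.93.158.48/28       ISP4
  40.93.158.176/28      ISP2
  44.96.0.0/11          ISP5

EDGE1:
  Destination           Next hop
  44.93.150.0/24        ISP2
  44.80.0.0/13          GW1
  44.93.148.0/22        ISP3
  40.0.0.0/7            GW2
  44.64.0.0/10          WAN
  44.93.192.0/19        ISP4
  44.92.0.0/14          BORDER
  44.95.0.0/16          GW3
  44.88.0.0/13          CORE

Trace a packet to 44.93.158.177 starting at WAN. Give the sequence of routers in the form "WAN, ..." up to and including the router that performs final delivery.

At WAN: longest match for 44.93.158.177 is 44.80.0.0/12 -> EDGE1
At EDGE1: longest match for 44.93.158.177 is 44.92.0.0/14 -> BORDER
At BORDER: longest match for 44.93.158.177 is 44.92.0.0/14 -> CORE
At CORE: longest match for 44.93.158.177 is 44.92.0.0/14 -> local delivery

WAN, EDGE1, BORDER, CORE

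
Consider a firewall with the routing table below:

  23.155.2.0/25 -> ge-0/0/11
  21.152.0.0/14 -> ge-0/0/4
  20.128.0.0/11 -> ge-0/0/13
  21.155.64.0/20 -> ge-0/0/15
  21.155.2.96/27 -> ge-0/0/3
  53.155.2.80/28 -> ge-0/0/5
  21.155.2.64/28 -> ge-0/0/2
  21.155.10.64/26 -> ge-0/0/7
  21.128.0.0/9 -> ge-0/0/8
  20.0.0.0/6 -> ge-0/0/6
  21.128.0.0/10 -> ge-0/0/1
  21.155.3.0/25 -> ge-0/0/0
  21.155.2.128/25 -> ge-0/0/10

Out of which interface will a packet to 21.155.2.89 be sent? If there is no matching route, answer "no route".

Routes whose prefix contains 21.155.2.89:
  20.0.0.0/6 (20.0.0.0 - 23.255.255.255) -> ge-0/0/6
  21.128.0.0/9 (21.128.0.0 - 21.255.255.255) -> ge-0/0/8
  21.128.0.0/10 (21.128.0.0 - 21.191.255.255) -> ge-0/0/1
  21.152.0.0/14 (21.152.0.0 - 21.155.255.255) -> ge-0/0/4
More-specific entries that do NOT match:
  53.155.2.80/28 (53.155.2.80 - 53.155.2.95) does not contain 21.155.2.89
  21.155.2.64/28 (21.155.2.64 - 21.155.2.79) does not contain 21.155.2.89
  21.155.2.96/27 (21.155.2.96 - 21.155.2.127) does not contain 21.155.2.89
  21.155.10.64/26 (21.155.10.64 - 21.155.10.127) does not contain 21.155.2.89
  23.155.2.0/25 (23.155.2.0 - 23.155.2.127) does not contain 21.155.2.89
  21.155.3.0/25 (21.155.3.0 - 21.155.3.127) does not contain 21.155.2.89
  21.155.2.128/25 (21.155.2.128 - 21.155.2.255) does not contain 21.155.2.89
  21.155.64.0/20 (21.155.64.0 - 21.155.79.255) does not contain 21.155.2.89
Longest matching prefix is /14 -> interface ge-0/0/4.

ge-0/0/4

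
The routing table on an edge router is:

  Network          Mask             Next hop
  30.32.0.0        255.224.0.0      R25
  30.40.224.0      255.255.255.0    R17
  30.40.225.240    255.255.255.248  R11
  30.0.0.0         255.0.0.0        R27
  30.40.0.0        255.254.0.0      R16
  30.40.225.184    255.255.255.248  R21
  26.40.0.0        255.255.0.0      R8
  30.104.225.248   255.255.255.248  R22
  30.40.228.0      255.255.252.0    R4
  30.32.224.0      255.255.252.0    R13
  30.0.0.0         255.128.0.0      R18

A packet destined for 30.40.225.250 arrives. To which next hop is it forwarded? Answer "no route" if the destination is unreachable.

R16

Routes whose prefix contains 30.40.225.250:
  30.0.0.0/8 (30.0.0.0 - 30.255.255.255) -> R27
  30.0.0.0/9 (30.0.0.0 - 30.127.255.255) -> R18
  30.32.0.0/11 (30.32.0.0 - 30.63.255.255) -> R25
  30.40.0.0/15 (30.40.0.0 - 30.41.255.255) -> R16
More-specific entries that do NOT match:
  30.40.225.240/29 (30.40.225.240 - 30.40.225.247) does not contain 30.40.225.250
  30.40.225.184/29 (30.40.225.184 - 30.40.225.191) does not contain 30.40.225.250
  30.104.225.248/29 (30.104.225.248 - 30.104.225.255) does not contain 30.40.225.250
  30.40.224.0/24 (30.40.224.0 - 30.40.224.255) does not contain 30.40.225.250
  30.40.228.0/22 (30.40.228.0 - 30.40.231.255) does not contain 30.40.225.250
  30.32.224.0/22 (30.32.224.0 - 30.32.227.255) does not contain 30.40.225.250
  26.40.0.0/16 (26.40.0.0 - 26.40.255.255) does not contain 30.40.225.250
Longest matching prefix is /15 -> next hop R16.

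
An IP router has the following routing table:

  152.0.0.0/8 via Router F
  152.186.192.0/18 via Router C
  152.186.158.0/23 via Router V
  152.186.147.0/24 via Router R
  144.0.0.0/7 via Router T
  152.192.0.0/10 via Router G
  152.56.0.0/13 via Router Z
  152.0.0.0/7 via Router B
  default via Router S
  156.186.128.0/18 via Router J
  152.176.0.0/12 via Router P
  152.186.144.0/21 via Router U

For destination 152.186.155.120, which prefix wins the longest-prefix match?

152.176.0.0/12

Entries matching 152.186.155.120:
  0.0.0.0/0 (default, matches everything)
  152.0.0.0/7 (152.0.0.0 - 153.255.255.255)
  152.0.0.0/8 (152.0.0.0 - 152.255.255.255)
  152.176.0.0/12 (152.176.0.0 - 152.191.255.255)
Most specific is 152.176.0.0/12.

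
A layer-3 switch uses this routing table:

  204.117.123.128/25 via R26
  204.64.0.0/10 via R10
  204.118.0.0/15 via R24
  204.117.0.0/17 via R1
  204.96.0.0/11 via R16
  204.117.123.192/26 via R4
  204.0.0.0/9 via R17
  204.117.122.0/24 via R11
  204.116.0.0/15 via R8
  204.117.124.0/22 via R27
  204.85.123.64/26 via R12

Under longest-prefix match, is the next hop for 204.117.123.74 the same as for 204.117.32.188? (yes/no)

yes

204.117.123.74: longest match 204.117.0.0/17 -> R1
204.117.32.188: longest match 204.117.0.0/17 -> R1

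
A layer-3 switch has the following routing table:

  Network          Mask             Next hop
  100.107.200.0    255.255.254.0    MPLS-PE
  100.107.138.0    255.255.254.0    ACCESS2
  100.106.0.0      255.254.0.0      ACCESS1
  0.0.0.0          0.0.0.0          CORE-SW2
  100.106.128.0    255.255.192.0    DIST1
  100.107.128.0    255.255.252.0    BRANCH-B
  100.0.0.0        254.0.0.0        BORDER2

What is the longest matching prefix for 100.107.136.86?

100.106.0.0/15

Entries matching 100.107.136.86:
  0.0.0.0/0 (default, matches everything)
  100.0.0.0/7 (100.0.0.0 - 101.255.255.255)
  100.106.0.0/15 (100.106.0.0 - 100.107.255.255)
Most specific is 100.106.0.0/15.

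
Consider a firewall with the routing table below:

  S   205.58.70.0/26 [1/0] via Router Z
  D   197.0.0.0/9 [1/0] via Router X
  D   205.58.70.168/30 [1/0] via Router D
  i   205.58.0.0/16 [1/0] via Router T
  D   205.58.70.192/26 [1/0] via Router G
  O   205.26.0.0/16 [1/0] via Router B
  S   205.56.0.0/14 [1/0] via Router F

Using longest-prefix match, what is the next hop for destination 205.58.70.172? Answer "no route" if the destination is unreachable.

Router T

Routes whose prefix contains 205.58.70.172:
  205.56.0.0/14 (205.56.0.0 - 205.59.255.255) -> Router F
  205.58.0.0/16 (205.58.0.0 - 205.58.255.255) -> Router T
More-specific entries that do NOT match:
  205.58.70.168/30 (205.58.70.168 - 205.58.70.171) does not contain 205.58.70.172
  205.58.70.0/26 (205.58.70.0 - 205.58.70.63) does not contain 205.58.70.172
  205.58.70.192/26 (205.58.70.192 - 205.58.70.255) does not contain 205.58.70.172
Longest matching prefix is /16 -> next hop Router T.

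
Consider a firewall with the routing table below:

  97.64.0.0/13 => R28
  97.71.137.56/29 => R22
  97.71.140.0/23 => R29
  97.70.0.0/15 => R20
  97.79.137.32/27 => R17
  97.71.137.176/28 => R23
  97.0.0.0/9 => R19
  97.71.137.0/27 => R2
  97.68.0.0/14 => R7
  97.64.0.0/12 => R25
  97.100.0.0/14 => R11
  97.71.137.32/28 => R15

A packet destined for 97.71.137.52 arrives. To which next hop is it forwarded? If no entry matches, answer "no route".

Routes whose prefix contains 97.71.137.52:
  97.0.0.0/9 (97.0.0.0 - 97.127.255.255) -> R19
  97.64.0.0/12 (97.64.0.0 - 97.79.255.255) -> R25
  97.64.0.0/13 (97.64.0.0 - 97.71.255.255) -> R28
  97.68.0.0/14 (97.68.0.0 - 97.71.255.255) -> R7
  97.70.0.0/15 (97.70.0.0 - 97.71.255.255) -> R20
More-specific entries that do NOT match:
  97.71.137.56/29 (97.71.137.56 - 97.71.137.63) does not contain 97.71.137.52
  97.71.137.176/28 (97.71.137.176 - 97.71.137.191) does not contain 97.71.137.52
  97.71.137.32/28 (97.71.137.32 - 97.71.137.47) does not contain 97.71.137.52
  97.79.137.32/27 (97.79.137.32 - 97.79.137.63) does not contain 97.71.137.52
  97.71.137.0/27 (97.71.137.0 - 97.71.137.31) does not contain 97.71.137.52
  97.71.140.0/23 (97.71.140.0 - 97.71.141.255) does not contain 97.71.137.52
Longest matching prefix is /15 -> next hop R20.

R20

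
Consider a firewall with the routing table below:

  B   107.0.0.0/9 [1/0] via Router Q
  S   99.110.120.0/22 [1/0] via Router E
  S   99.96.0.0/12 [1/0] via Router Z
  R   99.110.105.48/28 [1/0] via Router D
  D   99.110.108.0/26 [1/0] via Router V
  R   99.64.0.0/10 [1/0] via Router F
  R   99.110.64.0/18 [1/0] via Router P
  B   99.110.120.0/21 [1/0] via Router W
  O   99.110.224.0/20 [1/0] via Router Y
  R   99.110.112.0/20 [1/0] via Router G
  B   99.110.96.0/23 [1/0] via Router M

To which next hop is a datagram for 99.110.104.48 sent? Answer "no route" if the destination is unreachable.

Router P

Routes whose prefix contains 99.110.104.48:
  99.64.0.0/10 (99.64.0.0 - 99.127.255.255) -> Router F
  99.96.0.0/12 (99.96.0.0 - 99.111.255.255) -> Router Z
  99.110.64.0/18 (99.110.64.0 - 99.110.127.255) -> Router P
More-specific entries that do NOT match:
  99.110.105.48/28 (99.110.105.48 - 99.110.105.63) does not contain 99.110.104.48
  99.110.108.0/26 (99.110.108.0 - 99.110.108.63) does not contain 99.110.104.48
  99.110.96.0/23 (99.110.96.0 - 99.110.97.255) does not contain 99.110.104.48
  99.110.120.0/22 (99.110.120.0 - 99.110.123.255) does not contain 99.110.104.48
  99.110.120.0/21 (99.110.120.0 - 99.110.127.255) does not contain 99.110.104.48
  99.110.224.0/20 (99.110.224.0 - 99.110.239.255) does not contain 99.110.104.48
  99.110.112.0/20 (99.110.112.0 - 99.110.127.255) does not contain 99.110.104.48
Longest matching prefix is /18 -> next hop Router P.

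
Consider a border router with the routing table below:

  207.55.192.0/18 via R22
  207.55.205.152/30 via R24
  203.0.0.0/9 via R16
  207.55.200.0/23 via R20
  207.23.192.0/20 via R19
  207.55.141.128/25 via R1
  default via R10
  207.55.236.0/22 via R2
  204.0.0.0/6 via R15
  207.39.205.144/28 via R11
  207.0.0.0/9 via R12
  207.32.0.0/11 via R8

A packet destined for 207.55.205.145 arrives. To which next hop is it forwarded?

R22

Routes whose prefix contains 207.55.205.145:
  0.0.0.0/0 (default, matches everything) -> R10
  204.0.0.0/6 (204.0.0.0 - 207.255.255.255) -> R15
  207.0.0.0/9 (207.0.0.0 - 207.127.255.255) -> R12
  207.32.0.0/11 (207.32.0.0 - 207.63.255.255) -> R8
  207.55.192.0/18 (207.55.192.0 - 207.55.255.255) -> R22
More-specific entries that do NOT match:
  207.55.205.152/30 (207.55.205.152 - 207.55.205.155) does not contain 207.55.205.145
  207.39.205.144/28 (207.39.205.144 - 207.39.205.159) does not contain 207.55.205.145
  207.55.141.128/25 (207.55.141.128 - 207.55.141.255) does not contain 207.55.205.145
  207.55.200.0/23 (207.55.200.0 - 207.55.201.255) does not contain 207.55.205.145
  207.55.236.0/22 (207.55.236.0 - 207.55.239.255) does not contain 207.55.205.145
  207.23.192.0/20 (207.23.192.0 - 207.23.207.255) does not contain 207.55.205.145
Longest matching prefix is /18 -> next hop R22.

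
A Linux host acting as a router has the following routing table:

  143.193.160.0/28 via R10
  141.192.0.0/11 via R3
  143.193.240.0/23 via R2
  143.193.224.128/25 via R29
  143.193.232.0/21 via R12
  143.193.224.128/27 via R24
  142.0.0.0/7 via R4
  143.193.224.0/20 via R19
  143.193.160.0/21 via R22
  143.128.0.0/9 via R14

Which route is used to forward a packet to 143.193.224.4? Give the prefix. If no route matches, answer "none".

Entries matching 143.193.224.4:
  142.0.0.0/7 (142.0.0.0 - 143.255.255.255)
  143.128.0.0/9 (143.128.0.0 - 143.255.255.255)
  143.193.224.0/20 (143.193.224.0 - 143.193.239.255)
Most specific is 143.193.224.0/20.

143.193.224.0/20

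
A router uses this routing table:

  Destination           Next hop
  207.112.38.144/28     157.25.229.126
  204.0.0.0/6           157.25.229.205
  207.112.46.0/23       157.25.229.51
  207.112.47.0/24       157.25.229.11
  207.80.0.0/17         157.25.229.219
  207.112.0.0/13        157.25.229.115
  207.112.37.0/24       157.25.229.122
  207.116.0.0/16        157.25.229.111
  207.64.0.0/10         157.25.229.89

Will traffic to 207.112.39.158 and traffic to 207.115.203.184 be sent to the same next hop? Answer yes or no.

207.112.39.158: longest match 207.112.0.0/13 -> 157.25.229.115
207.115.203.184: longest match 207.112.0.0/13 -> 157.25.229.115

yes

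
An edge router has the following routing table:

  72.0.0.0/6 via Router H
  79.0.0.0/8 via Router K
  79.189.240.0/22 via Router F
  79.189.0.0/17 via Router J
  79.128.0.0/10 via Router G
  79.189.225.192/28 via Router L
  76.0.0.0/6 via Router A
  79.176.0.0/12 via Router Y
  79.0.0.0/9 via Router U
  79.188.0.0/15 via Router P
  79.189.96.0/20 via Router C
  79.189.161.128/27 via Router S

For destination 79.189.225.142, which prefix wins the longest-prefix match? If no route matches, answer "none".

79.188.0.0/15

Entries matching 79.189.225.142:
  76.0.0.0/6 (76.0.0.0 - 79.255.255.255)
  79.0.0.0/8 (79.0.0.0 - 79.255.255.255)
  79.128.0.0/10 (79.128.0.0 - 79.191.255.255)
  79.176.0.0/12 (79.176.0.0 - 79.191.255.255)
  79.188.0.0/15 (79.188.0.0 - 79.189.255.255)
Most specific is 79.188.0.0/15.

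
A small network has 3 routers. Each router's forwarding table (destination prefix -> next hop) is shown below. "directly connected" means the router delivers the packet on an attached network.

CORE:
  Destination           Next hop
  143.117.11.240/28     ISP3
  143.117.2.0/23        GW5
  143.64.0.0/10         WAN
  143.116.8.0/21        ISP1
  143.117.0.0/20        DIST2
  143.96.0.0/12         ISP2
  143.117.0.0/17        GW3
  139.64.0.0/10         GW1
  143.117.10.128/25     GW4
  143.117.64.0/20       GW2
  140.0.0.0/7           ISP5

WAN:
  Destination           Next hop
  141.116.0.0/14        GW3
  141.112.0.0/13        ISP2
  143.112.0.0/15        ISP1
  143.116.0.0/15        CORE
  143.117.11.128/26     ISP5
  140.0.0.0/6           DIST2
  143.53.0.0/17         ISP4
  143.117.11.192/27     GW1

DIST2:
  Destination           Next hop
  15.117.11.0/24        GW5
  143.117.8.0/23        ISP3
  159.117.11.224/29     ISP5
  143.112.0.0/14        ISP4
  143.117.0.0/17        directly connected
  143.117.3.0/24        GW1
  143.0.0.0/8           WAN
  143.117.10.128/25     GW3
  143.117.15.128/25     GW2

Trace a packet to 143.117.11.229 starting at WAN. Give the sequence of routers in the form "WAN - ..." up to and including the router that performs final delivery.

At WAN: longest match for 143.117.11.229 is 143.116.0.0/15 -> CORE
At CORE: longest match for 143.117.11.229 is 143.117.0.0/20 -> DIST2
At DIST2: longest match for 143.117.11.229 is 143.117.0.0/17 -> directly connected

WAN - CORE - DIST2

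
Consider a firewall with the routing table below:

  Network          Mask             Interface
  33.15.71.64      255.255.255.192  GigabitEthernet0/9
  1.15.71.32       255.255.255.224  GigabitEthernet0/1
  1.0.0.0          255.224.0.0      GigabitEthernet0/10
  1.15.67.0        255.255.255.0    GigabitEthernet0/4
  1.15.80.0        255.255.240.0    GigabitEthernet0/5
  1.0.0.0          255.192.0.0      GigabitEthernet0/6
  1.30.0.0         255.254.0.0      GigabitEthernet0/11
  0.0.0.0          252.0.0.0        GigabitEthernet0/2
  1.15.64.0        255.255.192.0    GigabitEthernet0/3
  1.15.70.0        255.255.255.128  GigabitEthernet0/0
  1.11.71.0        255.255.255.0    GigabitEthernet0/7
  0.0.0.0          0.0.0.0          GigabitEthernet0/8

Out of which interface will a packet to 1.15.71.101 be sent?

Routes whose prefix contains 1.15.71.101:
  0.0.0.0/0 (default, matches everything) -> GigabitEthernet0/8
  0.0.0.0/6 (0.0.0.0 - 3.255.255.255) -> GigabitEthernet0/2
  1.0.0.0/10 (1.0.0.0 - 1.63.255.255) -> GigabitEthernet0/6
  1.0.0.0/11 (1.0.0.0 - 1.31.255.255) -> GigabitEthernet0/10
  1.15.64.0/18 (1.15.64.0 - 1.15.127.255) -> GigabitEthernet0/3
More-specific entries that do NOT match:
  1.15.71.32/27 (1.15.71.32 - 1.15.71.63) does not contain 1.15.71.101
  33.15.71.64/26 (33.15.71.64 - 33.15.71.127) does not contain 1.15.71.101
  1.15.70.0/25 (1.15.70.0 - 1.15.70.127) does not contain 1.15.71.101
  1.15.67.0/24 (1.15.67.0 - 1.15.67.255) does not contain 1.15.71.101
  1.11.71.0/24 (1.11.71.0 - 1.11.71.255) does not contain 1.15.71.101
  1.15.80.0/20 (1.15.80.0 - 1.15.95.255) does not contain 1.15.71.101
Longest matching prefix is /18 -> interface GigabitEthernet0/3.

GigabitEthernet0/3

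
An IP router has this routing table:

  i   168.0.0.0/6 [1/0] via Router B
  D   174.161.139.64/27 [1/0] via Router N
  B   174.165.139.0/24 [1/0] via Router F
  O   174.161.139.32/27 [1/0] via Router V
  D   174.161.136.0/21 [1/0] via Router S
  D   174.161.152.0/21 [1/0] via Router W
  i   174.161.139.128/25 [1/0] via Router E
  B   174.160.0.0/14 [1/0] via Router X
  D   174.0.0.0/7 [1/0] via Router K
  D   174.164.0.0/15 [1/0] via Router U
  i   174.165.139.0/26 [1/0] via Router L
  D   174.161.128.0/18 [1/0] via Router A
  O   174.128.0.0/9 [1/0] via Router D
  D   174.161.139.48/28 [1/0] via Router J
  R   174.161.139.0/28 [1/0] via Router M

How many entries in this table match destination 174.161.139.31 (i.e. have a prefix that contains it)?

5

Prefixes containing 174.161.139.31:
  174.0.0.0/7 (174.0.0.0 - 175.255.255.255)
  174.128.0.0/9 (174.128.0.0 - 174.255.255.255)
  174.160.0.0/14 (174.160.0.0 - 174.163.255.255)
  174.161.128.0/18 (174.161.128.0 - 174.161.191.255)
  174.161.136.0/21 (174.161.136.0 - 174.161.143.255)
Total matching entries: 5.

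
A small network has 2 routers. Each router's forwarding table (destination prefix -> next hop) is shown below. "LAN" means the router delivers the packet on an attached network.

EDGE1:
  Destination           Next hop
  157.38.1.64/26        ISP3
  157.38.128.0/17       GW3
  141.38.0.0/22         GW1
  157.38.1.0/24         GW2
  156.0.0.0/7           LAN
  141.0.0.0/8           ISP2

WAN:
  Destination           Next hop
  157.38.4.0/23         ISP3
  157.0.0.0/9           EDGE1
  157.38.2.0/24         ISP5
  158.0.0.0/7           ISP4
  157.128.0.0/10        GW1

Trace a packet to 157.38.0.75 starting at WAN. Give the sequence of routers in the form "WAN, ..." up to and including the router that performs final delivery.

WAN, EDGE1

At WAN: longest match for 157.38.0.75 is 157.0.0.0/9 -> EDGE1
At EDGE1: longest match for 157.38.0.75 is 156.0.0.0/7 -> LAN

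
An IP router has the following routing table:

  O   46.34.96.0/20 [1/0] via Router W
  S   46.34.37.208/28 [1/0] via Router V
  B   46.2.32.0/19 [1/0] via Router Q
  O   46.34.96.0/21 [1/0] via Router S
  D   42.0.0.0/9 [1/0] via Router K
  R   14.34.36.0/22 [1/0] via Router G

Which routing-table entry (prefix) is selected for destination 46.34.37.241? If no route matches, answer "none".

46.34.37.241 is outside every listed prefix and there is no default route.

none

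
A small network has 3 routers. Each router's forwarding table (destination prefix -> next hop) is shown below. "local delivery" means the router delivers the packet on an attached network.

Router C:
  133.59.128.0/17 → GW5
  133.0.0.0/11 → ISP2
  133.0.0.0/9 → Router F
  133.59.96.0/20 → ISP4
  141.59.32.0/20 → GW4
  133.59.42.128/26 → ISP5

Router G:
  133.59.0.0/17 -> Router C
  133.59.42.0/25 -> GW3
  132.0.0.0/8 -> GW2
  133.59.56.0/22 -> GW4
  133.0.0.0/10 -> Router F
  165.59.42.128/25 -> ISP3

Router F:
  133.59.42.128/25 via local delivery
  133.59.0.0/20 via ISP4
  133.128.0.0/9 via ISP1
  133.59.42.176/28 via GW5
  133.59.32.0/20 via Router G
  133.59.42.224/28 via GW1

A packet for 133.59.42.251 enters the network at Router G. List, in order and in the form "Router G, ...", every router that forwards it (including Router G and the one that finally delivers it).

Router G, Router C, Router F

At Router G: longest match for 133.59.42.251 is 133.59.0.0/17 -> Router C
At Router C: longest match for 133.59.42.251 is 133.0.0.0/9 -> Router F
At Router F: longest match for 133.59.42.251 is 133.59.42.128/25 -> local delivery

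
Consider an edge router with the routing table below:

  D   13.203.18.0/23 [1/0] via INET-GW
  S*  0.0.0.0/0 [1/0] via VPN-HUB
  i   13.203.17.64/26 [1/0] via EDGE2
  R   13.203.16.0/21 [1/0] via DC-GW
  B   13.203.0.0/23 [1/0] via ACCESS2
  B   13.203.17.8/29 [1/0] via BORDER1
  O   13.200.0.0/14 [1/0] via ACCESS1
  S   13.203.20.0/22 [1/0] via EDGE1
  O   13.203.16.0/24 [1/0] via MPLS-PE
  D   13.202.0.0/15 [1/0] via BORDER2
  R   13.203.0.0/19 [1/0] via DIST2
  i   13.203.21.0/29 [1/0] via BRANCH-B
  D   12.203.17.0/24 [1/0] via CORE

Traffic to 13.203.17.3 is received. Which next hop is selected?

DC-GW

Routes whose prefix contains 13.203.17.3:
  0.0.0.0/0 (default, matches everything) -> VPN-HUB
  13.200.0.0/14 (13.200.0.0 - 13.203.255.255) -> ACCESS1
  13.202.0.0/15 (13.202.0.0 - 13.203.255.255) -> BORDER2
  13.203.0.0/19 (13.203.0.0 - 13.203.31.255) -> DIST2
  13.203.16.0/21 (13.203.16.0 - 13.203.23.255) -> DC-GW
More-specific entries that do NOT match:
  13.203.17.8/29 (13.203.17.8 - 13.203.17.15) does not contain 13.203.17.3
  13.203.21.0/29 (13.203.21.0 - 13.203.21.7) does not contain 13.203.17.3
  13.203.17.64/26 (13.203.17.64 - 13.203.17.127) does not contain 13.203.17.3
  13.203.16.0/24 (13.203.16.0 - 13.203.16.255) does not contain 13.203.17.3
  12.203.17.0/24 (12.203.17.0 - 12.203.17.255) does not contain 13.203.17.3
  13.203.18.0/23 (13.203.18.0 - 13.203.19.255) does not contain 13.203.17.3
  13.203.0.0/23 (13.203.0.0 - 13.203.1.255) does not contain 13.203.17.3
  13.203.20.0/22 (13.203.20.0 - 13.203.23.255) does not contain 13.203.17.3
Longest matching prefix is /21 -> next hop DC-GW.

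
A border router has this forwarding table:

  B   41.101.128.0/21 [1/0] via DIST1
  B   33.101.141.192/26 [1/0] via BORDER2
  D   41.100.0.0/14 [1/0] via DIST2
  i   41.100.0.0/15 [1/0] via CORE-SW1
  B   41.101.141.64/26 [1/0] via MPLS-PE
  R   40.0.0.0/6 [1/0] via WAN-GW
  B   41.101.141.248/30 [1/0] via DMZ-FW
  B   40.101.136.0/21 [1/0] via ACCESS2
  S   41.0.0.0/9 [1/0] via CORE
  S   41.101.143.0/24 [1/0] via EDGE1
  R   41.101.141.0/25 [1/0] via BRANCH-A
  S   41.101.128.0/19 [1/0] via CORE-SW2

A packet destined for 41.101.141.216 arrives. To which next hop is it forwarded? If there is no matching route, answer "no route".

CORE-SW2

Routes whose prefix contains 41.101.141.216:
  40.0.0.0/6 (40.0.0.0 - 43.255.255.255) -> WAN-GW
  41.0.0.0/9 (41.0.0.0 - 41.127.255.255) -> CORE
  41.100.0.0/14 (41.100.0.0 - 41.103.255.255) -> DIST2
  41.100.0.0/15 (41.100.0.0 - 41.101.255.255) -> CORE-SW1
  41.101.128.0/19 (41.101.128.0 - 41.101.159.255) -> CORE-SW2
More-specific entries that do NOT match:
  41.101.141.248/30 (41.101.141.248 - 41.101.141.251) does not contain 41.101.141.216
  33.101.141.192/26 (33.101.141.192 - 33.101.141.255) does not contain 41.101.141.216
  41.101.141.64/26 (41.101.141.64 - 41.101.141.127) does not contain 41.101.141.216
  41.101.141.0/25 (41.101.141.0 - 41.101.141.127) does not contain 41.101.141.216
  41.101.143.0/24 (41.101.143.0 - 41.101.143.255) does not contain 41.101.141.216
  41.101.128.0/21 (41.101.128.0 - 41.101.135.255) does not contain 41.101.141.216
  40.101.136.0/21 (40.101.136.0 - 40.101.143.255) does not contain 41.101.141.216
Longest matching prefix is /19 -> next hop CORE-SW2.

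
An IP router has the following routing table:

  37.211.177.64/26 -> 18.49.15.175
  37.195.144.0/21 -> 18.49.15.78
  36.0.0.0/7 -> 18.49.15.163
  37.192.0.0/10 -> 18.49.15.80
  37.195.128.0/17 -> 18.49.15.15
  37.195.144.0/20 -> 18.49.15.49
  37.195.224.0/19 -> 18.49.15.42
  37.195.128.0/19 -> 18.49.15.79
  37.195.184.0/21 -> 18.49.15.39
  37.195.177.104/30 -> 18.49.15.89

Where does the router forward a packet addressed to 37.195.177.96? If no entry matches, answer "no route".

Routes whose prefix contains 37.195.177.96:
  36.0.0.0/7 (36.0.0.0 - 37.255.255.255) -> 18.49.15.163
  37.192.0.0/10 (37.192.0.0 - 37.255.255.255) -> 18.49.15.80
  37.195.128.0/17 (37.195.128.0 - 37.195.255.255) -> 18.49.15.15
More-specific entries that do NOT match:
  37.195.177.104/30 (37.195.177.104 - 37.195.177.107) does not contain 37.195.177.96
  37.211.177.64/26 (37.211.177.64 - 37.211.177.127) does not contain 37.195.177.96
  37.195.144.0/21 (37.195.144.0 - 37.195.151.255) does not contain 37.195.177.96
  37.195.184.0/21 (37.195.184.0 - 37.195.191.255) does not contain 37.195.177.96
  37.195.144.0/20 (37.195.144.0 - 37.195.159.255) does not contain 37.195.177.96
  37.195.224.0/19 (37.195.224.0 - 37.195.255.255) does not contain 37.195.177.96
  37.195.128.0/19 (37.195.128.0 - 37.195.159.255) does not contain 37.195.177.96
Longest matching prefix is /17 -> next hop 18.49.15.15.

18.49.15.15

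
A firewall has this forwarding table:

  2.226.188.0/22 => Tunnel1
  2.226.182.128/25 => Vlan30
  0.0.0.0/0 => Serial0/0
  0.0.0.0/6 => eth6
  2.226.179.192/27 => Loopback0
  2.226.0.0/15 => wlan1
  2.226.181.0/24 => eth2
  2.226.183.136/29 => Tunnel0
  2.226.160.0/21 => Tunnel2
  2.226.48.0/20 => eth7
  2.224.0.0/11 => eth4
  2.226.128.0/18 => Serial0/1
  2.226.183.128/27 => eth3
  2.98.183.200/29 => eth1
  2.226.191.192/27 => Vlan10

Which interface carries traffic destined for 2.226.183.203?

Serial0/1

Routes whose prefix contains 2.226.183.203:
  0.0.0.0/0 (default, matches everything) -> Serial0/0
  0.0.0.0/6 (0.0.0.0 - 3.255.255.255) -> eth6
  2.224.0.0/11 (2.224.0.0 - 2.255.255.255) -> eth4
  2.226.0.0/15 (2.226.0.0 - 2.227.255.255) -> wlan1
  2.226.128.0/18 (2.226.128.0 - 2.226.191.255) -> Serial0/1
More-specific entries that do NOT match:
  2.226.183.136/29 (2.226.183.136 - 2.226.183.143) does not contain 2.226.183.203
  2.98.183.200/29 (2.98.183.200 - 2.98.183.207) does not contain 2.226.183.203
  2.226.179.192/27 (2.226.179.192 - 2.226.179.223) does not contain 2.226.183.203
  2.226.183.128/27 (2.226.183.128 - 2.226.183.159) does not contain 2.226.183.203
  2.226.191.192/27 (2.226.191.192 - 2.226.191.223) does not contain 2.226.183.203
  2.226.182.128/25 (2.226.182.128 - 2.226.182.255) does not contain 2.226.183.203
  2.226.181.0/24 (2.226.181.0 - 2.226.181.255) does not contain 2.226.183.203
  2.226.188.0/22 (2.226.188.0 - 2.226.191.255) does not contain 2.226.183.203
  2.226.160.0/21 (2.226.160.0 - 2.226.167.255) does not contain 2.226.183.203
  2.226.48.0/20 (2.226.48.0 - 2.226.63.255) does not contain 2.226.183.203
Longest matching prefix is /18 -> interface Serial0/1.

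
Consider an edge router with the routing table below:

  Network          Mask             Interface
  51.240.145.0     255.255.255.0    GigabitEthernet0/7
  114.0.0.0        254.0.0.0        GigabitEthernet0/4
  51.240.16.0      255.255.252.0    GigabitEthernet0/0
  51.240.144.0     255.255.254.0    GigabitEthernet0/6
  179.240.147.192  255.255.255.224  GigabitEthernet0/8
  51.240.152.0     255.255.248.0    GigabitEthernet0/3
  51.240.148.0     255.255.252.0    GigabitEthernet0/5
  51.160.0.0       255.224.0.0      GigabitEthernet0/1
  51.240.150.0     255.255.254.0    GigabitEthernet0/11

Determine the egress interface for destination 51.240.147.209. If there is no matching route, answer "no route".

no route

No entry's prefix contains 51.240.147.209; there is no default route.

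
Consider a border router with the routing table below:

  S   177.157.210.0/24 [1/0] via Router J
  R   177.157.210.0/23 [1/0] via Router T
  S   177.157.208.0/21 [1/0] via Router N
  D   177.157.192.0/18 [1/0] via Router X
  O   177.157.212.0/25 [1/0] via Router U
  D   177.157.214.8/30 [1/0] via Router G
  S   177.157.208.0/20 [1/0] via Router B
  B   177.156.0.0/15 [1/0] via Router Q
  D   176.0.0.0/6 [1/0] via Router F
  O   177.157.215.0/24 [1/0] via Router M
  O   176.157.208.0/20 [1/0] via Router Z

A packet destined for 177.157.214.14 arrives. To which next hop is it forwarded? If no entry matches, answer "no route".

Router N

Routes whose prefix contains 177.157.214.14:
  176.0.0.0/6 (176.0.0.0 - 179.255.255.255) -> Router F
  177.156.0.0/15 (177.156.0.0 - 177.157.255.255) -> Router Q
  177.157.192.0/18 (177.157.192.0 - 177.157.255.255) -> Router X
  177.157.208.0/20 (177.157.208.0 - 177.157.223.255) -> Router B
  177.157.208.0/21 (177.157.208.0 - 177.157.215.255) -> Router N
More-specific entries that do NOT match:
  177.157.214.8/30 (177.157.214.8 - 177.157.214.11) does not contain 177.157.214.14
  177.157.212.0/25 (177.157.212.0 - 177.157.212.127) does not contain 177.157.214.14
  177.157.210.0/24 (177.157.210.0 - 177.157.210.255) does not contain 177.157.214.14
  177.157.215.0/24 (177.157.215.0 - 177.157.215.255) does not contain 177.157.214.14
  177.157.210.0/23 (177.157.210.0 - 177.157.211.255) does not contain 177.157.214.14
Longest matching prefix is /21 -> next hop Router N.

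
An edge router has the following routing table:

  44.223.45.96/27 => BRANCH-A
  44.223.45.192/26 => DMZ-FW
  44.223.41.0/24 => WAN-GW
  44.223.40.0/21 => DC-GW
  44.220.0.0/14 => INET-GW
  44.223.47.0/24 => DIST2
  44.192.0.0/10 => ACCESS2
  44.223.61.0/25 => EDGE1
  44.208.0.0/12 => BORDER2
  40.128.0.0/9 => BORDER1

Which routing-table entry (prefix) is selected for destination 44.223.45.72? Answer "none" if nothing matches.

Entries matching 44.223.45.72:
  44.192.0.0/10 (44.192.0.0 - 44.255.255.255)
  44.208.0.0/12 (44.208.0.0 - 44.223.255.255)
  44.220.0.0/14 (44.220.0.0 - 44.223.255.255)
  44.223.40.0/21 (44.223.40.0 - 44.223.47.255)
Most specific is 44.223.40.0/21.

44.223.40.0/21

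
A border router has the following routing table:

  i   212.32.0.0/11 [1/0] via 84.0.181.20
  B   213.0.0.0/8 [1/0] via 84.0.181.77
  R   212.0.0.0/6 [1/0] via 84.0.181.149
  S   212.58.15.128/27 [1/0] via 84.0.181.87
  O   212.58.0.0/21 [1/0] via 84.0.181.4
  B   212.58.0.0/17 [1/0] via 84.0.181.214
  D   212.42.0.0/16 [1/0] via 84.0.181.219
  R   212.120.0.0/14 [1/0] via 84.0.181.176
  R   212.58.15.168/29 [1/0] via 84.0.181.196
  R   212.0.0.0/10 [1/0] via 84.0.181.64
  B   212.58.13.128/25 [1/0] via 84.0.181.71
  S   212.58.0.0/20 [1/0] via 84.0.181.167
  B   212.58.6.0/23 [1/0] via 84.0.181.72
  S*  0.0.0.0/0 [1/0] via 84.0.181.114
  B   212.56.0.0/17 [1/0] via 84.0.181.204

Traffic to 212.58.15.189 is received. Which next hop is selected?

84.0.181.167

Routes whose prefix contains 212.58.15.189:
  0.0.0.0/0 (default, matches everything) -> 84.0.181.114
  212.0.0.0/6 (212.0.0.0 - 215.255.255.255) -> 84.0.181.149
  212.0.0.0/10 (212.0.0.0 - 212.63.255.255) -> 84.0.181.64
  212.32.0.0/11 (212.32.0.0 - 212.63.255.255) -> 84.0.181.20
  212.58.0.0/17 (212.58.0.0 - 212.58.127.255) -> 84.0.181.214
  212.58.0.0/20 (212.58.0.0 - 212.58.15.255) -> 84.0.181.167
More-specific entries that do NOT match:
  212.58.15.168/29 (212.58.15.168 - 212.58.15.175) does not contain 212.58.15.189
  212.58.15.128/27 (212.58.15.128 - 212.58.15.159) does not contain 212.58.15.189
  212.58.13.128/25 (212.58.13.128 - 212.58.13.255) does not contain 212.58.15.189
  212.58.6.0/23 (212.58.6.0 - 212.58.7.255) does not contain 212.58.15.189
  212.58.0.0/21 (212.58.0.0 - 212.58.7.255) does not contain 212.58.15.189
Longest matching prefix is /20 -> next hop 84.0.181.167.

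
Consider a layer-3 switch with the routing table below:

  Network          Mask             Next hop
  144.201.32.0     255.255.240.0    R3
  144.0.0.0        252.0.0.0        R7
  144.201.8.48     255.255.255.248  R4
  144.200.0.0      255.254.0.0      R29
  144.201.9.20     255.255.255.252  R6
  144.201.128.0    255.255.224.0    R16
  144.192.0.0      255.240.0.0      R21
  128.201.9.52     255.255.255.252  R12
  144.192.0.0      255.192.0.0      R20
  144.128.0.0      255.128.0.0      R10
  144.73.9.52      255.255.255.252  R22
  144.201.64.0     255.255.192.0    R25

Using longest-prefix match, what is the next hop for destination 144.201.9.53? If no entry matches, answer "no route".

Routes whose prefix contains 144.201.9.53:
  144.0.0.0/6 (144.0.0.0 - 147.255.255.255) -> R7
  144.128.0.0/9 (144.128.0.0 - 144.255.255.255) -> R10
  144.192.0.0/10 (144.192.0.0 - 144.255.255.255) -> R20
  144.192.0.0/12 (144.192.0.0 - 144.207.255.255) -> R21
  144.200.0.0/15 (144.200.0.0 - 144.201.255.255) -> R29
More-specific entries that do NOT match:
  144.201.9.20/30 (144.201.9.20 - 144.201.9.23) does not contain 144.201.9.53
  128.201.9.52/30 (128.201.9.52 - 128.201.9.55) does not contain 144.201.9.53
  144.73.9.52/30 (144.73.9.52 - 144.73.9.55) does not contain 144.201.9.53
  144.201.8.48/29 (144.201.8.48 - 144.201.8.55) does not contain 144.201.9.53
  144.201.32.0/20 (144.201.32.0 - 144.201.47.255) does not contain 144.201.9.53
  144.201.128.0/19 (144.201.128.0 - 144.201.159.255) does not contain 144.201.9.53
  144.201.64.0/18 (144.201.64.0 - 144.201.127.255) does not contain 144.201.9.53
Longest matching prefix is /15 -> next hop R29.

R29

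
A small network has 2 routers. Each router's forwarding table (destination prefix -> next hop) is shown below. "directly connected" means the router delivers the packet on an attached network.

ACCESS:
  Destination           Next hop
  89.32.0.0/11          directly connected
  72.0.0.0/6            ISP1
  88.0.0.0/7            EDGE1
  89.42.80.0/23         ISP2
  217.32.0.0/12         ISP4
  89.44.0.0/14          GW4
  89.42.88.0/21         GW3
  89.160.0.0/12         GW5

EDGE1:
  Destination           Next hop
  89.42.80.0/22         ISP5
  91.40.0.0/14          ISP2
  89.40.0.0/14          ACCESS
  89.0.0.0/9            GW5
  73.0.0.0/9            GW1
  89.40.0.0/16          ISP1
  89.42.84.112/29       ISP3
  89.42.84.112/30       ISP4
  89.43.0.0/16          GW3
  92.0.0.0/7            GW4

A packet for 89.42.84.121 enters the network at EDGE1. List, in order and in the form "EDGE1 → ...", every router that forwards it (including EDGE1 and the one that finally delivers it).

At EDGE1: longest match for 89.42.84.121 is 89.40.0.0/14 -> ACCESS
At ACCESS: longest match for 89.42.84.121 is 89.32.0.0/11 -> directly connected

EDGE1 → ACCESS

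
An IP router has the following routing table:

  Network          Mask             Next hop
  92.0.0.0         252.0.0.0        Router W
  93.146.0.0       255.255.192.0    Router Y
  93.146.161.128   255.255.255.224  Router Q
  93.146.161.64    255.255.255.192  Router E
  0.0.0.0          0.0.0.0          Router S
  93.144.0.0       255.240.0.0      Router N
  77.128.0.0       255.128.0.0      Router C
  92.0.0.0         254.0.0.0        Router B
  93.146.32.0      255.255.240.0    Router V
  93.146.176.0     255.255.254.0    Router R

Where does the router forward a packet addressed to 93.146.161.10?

Router N

Routes whose prefix contains 93.146.161.10:
  0.0.0.0/0 (default, matches everything) -> Router S
  92.0.0.0/6 (92.0.0.0 - 95.255.255.255) -> Router W
  92.0.0.0/7 (92.0.0.0 - 93.255.255.255) -> Router B
  93.144.0.0/12 (93.144.0.0 - 93.159.255.255) -> Router N
More-specific entries that do NOT match:
  93.146.161.128/27 (93.146.161.128 - 93.146.161.159) does not contain 93.146.161.10
  93.146.161.64/26 (93.146.161.64 - 93.146.161.127) does not contain 93.146.161.10
  93.146.176.0/23 (93.146.176.0 - 93.146.177.255) does not contain 93.146.161.10
  93.146.32.0/20 (93.146.32.0 - 93.146.47.255) does not contain 93.146.161.10
  93.146.0.0/18 (93.146.0.0 - 93.146.63.255) does not contain 93.146.161.10
Longest matching prefix is /12 -> next hop Router N.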